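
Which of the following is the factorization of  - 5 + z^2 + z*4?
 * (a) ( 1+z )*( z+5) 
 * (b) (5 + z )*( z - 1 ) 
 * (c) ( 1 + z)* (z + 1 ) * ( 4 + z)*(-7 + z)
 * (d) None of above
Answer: b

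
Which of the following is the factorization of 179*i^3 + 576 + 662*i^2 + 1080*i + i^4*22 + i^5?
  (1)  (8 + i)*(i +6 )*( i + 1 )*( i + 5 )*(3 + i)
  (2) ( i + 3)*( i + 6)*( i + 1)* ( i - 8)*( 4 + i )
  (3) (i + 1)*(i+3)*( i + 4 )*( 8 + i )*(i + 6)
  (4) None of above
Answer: 3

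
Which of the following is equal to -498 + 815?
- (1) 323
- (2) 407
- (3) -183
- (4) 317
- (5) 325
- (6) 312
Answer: 4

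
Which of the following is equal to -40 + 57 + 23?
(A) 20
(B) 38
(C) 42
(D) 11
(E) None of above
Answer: E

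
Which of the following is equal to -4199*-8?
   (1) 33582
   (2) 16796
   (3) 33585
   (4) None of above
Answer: 4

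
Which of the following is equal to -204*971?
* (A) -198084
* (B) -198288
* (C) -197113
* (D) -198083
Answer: A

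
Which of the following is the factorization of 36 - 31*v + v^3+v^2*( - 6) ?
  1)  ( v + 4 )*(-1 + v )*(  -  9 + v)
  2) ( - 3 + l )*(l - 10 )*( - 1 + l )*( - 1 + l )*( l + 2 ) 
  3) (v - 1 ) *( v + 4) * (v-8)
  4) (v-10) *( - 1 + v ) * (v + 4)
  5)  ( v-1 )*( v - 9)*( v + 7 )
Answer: 1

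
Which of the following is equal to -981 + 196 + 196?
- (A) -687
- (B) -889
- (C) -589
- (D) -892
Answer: C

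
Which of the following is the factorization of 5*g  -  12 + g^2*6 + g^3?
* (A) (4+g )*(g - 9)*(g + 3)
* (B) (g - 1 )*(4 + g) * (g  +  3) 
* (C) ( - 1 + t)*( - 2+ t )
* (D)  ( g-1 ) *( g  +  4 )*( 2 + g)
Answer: B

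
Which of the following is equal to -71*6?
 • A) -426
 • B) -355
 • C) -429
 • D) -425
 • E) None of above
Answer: A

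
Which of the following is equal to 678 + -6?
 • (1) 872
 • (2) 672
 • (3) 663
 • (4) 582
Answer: 2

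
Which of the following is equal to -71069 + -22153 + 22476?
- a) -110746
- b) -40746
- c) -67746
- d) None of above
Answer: d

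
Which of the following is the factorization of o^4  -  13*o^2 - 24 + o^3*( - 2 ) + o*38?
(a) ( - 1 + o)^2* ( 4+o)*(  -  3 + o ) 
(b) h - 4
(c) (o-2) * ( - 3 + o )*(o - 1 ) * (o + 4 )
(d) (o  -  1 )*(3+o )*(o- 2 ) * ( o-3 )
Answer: c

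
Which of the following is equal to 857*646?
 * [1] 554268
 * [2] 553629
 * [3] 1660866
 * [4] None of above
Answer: 4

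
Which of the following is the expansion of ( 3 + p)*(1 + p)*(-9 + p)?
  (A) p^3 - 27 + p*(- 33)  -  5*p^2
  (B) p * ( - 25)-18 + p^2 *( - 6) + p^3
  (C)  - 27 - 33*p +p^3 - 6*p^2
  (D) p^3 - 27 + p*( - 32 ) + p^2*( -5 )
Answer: A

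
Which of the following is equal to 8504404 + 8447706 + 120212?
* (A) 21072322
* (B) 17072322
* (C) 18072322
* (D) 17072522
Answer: B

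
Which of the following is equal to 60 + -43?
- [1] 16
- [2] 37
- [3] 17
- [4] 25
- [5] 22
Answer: 3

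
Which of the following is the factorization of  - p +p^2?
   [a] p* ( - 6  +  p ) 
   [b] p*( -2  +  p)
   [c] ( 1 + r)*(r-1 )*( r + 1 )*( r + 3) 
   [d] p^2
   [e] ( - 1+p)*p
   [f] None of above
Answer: e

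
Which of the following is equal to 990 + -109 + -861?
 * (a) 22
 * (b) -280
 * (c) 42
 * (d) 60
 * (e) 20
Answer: e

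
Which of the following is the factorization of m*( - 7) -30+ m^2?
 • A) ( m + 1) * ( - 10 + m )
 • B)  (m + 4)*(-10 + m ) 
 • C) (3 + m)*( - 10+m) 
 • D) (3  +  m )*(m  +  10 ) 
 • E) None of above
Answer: C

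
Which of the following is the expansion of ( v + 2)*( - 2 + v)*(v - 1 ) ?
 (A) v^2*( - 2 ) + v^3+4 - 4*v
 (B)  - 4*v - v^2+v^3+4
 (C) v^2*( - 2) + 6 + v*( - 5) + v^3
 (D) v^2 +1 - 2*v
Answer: B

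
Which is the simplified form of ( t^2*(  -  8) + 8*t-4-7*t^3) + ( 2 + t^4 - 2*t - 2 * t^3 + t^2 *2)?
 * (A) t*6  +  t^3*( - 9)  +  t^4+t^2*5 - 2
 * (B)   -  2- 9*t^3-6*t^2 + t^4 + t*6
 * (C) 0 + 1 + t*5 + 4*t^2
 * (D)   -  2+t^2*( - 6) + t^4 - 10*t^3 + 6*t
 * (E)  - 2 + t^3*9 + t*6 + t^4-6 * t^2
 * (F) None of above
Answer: B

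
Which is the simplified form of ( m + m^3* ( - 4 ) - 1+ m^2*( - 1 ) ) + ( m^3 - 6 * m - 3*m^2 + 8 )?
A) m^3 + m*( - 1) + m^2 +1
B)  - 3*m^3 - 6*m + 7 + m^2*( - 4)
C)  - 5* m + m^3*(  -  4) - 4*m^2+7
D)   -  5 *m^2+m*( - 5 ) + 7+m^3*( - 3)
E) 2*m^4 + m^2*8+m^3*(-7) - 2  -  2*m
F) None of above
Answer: F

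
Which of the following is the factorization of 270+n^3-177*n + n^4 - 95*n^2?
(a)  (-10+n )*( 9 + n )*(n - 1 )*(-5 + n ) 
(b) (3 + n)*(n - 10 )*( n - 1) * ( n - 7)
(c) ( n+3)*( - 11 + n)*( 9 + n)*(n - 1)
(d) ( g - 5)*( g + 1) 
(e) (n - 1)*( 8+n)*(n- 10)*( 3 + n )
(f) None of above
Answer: f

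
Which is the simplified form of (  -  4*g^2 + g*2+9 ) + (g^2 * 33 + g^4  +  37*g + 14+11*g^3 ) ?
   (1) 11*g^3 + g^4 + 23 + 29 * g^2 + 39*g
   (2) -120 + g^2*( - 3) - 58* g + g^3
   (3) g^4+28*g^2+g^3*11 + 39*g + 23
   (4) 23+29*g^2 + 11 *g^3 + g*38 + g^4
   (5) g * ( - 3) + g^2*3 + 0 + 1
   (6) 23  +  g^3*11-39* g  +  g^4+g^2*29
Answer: 1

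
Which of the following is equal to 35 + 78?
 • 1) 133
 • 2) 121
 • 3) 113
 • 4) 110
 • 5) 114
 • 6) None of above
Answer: 3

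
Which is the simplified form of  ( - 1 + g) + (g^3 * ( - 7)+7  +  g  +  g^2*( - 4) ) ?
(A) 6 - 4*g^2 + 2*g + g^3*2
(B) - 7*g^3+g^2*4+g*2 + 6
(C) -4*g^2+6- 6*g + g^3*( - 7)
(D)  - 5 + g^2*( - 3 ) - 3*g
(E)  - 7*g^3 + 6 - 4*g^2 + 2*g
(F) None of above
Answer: E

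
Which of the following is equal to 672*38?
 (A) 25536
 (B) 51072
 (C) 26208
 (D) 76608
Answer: A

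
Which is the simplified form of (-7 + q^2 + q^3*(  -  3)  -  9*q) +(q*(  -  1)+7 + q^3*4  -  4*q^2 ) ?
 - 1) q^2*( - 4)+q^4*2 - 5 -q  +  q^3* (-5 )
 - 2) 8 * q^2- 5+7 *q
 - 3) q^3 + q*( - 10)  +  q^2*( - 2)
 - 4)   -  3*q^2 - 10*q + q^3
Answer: 4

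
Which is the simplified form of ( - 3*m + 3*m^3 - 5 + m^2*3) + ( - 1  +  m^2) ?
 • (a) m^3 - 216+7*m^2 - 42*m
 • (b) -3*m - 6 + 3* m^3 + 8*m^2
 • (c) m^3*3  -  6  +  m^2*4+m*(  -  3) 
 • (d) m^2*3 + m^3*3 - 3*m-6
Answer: c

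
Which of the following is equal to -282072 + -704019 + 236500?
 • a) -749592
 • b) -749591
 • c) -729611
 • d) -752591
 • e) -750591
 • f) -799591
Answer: b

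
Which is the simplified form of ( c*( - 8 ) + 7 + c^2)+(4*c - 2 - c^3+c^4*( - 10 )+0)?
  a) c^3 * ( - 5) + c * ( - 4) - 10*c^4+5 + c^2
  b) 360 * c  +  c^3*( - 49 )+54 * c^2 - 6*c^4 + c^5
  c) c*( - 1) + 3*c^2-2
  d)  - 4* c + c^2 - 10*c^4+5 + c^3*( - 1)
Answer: d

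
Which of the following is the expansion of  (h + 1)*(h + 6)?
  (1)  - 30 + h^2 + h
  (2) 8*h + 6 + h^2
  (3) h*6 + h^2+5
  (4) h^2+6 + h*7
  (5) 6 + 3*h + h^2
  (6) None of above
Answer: 4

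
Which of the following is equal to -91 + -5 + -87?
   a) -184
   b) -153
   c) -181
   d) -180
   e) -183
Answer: e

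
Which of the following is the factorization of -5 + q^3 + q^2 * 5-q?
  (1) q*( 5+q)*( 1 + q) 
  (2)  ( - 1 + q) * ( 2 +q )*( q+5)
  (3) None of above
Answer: 3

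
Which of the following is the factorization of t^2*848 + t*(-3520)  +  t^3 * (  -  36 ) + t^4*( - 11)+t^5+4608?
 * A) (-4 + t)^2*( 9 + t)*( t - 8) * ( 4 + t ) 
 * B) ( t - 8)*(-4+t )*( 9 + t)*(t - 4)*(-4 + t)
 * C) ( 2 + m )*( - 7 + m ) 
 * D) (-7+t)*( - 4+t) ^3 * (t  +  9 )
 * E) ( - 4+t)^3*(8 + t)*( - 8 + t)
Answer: B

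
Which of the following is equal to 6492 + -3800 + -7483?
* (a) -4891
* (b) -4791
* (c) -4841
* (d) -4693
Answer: b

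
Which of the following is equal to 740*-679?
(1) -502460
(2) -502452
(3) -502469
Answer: 1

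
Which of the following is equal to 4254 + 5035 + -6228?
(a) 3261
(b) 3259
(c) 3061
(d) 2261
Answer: c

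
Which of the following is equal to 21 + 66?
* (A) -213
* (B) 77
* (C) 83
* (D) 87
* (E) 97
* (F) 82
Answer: D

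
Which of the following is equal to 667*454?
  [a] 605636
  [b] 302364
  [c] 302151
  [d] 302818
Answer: d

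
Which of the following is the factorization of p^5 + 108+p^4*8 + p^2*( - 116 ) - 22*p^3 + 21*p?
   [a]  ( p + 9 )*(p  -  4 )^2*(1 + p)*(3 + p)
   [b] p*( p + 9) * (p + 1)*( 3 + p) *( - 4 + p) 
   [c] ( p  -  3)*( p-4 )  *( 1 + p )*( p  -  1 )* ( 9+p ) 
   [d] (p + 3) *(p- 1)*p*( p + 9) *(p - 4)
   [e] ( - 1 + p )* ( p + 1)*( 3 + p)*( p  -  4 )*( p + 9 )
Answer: e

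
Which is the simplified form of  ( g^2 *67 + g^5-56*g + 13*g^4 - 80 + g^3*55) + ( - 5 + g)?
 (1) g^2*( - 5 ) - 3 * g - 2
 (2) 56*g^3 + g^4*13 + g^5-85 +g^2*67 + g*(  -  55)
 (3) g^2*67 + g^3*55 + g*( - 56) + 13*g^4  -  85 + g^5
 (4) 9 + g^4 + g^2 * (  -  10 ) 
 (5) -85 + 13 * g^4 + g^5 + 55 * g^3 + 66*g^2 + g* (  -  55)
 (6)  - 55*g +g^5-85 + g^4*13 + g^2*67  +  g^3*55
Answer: 6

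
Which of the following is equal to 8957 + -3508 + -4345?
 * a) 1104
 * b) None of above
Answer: a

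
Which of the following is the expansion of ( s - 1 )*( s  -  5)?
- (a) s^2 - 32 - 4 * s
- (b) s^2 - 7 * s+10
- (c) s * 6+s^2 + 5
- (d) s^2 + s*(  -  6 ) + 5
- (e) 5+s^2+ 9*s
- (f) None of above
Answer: d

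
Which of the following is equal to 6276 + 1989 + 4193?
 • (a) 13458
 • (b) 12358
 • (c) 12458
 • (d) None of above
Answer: c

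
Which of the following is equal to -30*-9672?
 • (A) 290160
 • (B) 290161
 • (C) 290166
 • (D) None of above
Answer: A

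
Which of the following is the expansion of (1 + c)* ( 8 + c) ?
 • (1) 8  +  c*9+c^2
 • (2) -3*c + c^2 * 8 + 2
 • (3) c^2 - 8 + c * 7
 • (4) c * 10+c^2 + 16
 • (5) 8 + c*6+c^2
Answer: 1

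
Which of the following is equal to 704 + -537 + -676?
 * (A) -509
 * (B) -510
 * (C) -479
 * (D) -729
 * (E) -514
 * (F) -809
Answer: A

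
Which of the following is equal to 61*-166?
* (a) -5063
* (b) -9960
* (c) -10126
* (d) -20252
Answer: c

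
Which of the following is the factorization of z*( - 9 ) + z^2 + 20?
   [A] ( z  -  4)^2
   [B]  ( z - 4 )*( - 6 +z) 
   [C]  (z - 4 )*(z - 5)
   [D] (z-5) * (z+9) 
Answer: C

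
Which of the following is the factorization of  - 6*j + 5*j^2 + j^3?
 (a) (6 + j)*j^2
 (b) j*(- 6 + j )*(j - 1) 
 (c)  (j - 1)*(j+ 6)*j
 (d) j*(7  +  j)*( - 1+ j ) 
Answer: c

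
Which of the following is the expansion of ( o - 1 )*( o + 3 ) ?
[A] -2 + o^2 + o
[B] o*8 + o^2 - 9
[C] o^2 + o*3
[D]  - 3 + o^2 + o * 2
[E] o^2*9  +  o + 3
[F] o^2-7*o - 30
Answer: D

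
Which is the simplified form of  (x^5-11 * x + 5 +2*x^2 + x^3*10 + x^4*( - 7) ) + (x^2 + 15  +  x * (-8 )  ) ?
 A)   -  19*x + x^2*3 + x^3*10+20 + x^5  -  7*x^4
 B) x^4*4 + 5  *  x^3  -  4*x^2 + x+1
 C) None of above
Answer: A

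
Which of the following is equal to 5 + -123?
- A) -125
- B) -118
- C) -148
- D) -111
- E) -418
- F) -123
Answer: B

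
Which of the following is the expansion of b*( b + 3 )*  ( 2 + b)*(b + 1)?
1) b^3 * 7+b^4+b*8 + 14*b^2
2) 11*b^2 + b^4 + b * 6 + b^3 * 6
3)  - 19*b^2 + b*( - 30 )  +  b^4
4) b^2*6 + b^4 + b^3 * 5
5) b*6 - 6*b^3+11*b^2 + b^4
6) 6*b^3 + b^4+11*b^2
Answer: 2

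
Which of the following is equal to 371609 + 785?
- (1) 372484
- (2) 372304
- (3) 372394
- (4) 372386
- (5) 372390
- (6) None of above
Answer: 3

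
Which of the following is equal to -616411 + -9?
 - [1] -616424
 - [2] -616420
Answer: 2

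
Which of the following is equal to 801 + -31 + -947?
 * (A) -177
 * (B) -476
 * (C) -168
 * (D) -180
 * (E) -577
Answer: A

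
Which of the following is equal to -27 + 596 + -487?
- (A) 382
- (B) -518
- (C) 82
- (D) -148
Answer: C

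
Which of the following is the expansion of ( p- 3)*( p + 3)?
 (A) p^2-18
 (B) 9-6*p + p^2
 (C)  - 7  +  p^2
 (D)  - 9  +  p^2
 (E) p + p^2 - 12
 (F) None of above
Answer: D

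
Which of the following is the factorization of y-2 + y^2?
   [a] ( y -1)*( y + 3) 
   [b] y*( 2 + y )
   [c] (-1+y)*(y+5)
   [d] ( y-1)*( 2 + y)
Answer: d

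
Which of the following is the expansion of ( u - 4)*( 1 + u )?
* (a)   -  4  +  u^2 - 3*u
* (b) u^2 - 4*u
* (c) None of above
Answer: a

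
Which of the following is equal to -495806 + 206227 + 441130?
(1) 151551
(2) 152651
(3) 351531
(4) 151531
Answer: 1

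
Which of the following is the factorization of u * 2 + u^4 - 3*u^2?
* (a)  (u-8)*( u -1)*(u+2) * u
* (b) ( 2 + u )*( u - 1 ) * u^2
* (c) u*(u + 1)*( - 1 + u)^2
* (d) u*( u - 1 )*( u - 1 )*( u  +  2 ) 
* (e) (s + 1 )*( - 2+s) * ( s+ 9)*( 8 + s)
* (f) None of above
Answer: d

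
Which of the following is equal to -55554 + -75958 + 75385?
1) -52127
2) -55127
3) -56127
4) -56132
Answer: 3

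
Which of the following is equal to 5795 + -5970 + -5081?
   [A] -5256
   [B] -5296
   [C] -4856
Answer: A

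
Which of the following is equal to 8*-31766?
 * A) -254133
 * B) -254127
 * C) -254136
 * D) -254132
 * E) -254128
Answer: E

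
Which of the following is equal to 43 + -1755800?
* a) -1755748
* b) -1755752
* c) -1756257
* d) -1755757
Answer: d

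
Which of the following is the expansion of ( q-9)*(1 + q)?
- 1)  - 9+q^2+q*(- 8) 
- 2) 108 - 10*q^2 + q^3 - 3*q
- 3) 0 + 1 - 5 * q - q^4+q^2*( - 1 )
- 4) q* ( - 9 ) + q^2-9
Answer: 1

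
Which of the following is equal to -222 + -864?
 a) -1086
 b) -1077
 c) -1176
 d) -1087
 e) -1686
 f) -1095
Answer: a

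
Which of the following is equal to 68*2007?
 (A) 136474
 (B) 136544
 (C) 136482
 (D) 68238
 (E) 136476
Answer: E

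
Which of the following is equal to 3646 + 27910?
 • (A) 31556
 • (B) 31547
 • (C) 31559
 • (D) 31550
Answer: A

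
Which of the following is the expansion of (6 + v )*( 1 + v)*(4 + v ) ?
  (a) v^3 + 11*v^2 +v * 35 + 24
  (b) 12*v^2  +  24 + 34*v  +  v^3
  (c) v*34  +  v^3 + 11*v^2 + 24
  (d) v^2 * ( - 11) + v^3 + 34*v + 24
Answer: c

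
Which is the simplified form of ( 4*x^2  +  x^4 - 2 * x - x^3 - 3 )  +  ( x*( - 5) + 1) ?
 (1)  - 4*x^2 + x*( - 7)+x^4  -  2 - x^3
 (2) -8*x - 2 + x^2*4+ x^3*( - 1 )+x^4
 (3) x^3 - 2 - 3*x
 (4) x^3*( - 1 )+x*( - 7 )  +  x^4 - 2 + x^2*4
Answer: 4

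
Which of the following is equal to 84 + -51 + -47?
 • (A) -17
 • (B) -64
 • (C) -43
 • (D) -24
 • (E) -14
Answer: E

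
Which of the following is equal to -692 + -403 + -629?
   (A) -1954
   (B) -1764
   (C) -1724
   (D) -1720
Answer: C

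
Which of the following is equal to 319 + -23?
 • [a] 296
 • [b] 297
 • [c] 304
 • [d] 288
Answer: a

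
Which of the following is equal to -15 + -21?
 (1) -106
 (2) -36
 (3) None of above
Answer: 2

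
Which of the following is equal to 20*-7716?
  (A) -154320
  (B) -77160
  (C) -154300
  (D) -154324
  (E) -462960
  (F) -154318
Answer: A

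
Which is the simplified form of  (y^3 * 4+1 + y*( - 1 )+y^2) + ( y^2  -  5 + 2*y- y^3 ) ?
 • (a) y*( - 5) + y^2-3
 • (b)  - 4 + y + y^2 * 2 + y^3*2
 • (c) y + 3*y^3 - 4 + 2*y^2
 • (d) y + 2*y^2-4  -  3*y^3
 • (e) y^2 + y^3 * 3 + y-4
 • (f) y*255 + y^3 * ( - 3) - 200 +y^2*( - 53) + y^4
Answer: c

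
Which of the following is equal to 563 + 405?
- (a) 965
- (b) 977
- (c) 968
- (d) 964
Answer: c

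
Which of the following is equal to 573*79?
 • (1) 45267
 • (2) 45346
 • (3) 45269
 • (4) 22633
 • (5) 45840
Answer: 1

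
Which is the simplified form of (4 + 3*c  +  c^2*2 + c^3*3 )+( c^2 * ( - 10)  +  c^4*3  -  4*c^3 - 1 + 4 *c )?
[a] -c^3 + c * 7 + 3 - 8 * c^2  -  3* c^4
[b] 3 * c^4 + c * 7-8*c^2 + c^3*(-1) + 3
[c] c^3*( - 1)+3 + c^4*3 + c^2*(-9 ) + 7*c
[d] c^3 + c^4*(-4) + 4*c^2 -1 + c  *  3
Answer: b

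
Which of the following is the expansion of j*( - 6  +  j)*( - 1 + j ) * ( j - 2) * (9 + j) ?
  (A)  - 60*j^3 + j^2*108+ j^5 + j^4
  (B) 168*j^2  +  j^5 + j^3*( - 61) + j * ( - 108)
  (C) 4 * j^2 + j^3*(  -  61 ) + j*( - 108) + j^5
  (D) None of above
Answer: B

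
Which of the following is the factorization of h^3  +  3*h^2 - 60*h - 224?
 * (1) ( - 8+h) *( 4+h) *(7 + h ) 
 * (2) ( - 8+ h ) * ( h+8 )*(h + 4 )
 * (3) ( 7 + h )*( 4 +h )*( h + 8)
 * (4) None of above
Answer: 1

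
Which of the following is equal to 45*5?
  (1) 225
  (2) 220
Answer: 1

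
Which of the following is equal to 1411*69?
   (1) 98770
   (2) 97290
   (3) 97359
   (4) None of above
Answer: 3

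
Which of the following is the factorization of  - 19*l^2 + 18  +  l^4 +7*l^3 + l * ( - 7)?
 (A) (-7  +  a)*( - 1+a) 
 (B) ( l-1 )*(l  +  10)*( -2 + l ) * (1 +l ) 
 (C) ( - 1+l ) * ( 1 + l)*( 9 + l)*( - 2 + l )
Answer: C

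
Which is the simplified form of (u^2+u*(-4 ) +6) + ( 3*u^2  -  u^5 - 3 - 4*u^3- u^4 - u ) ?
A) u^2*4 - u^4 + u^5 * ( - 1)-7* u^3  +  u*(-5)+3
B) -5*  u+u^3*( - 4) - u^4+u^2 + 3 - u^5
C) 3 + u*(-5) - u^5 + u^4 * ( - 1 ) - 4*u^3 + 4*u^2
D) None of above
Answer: C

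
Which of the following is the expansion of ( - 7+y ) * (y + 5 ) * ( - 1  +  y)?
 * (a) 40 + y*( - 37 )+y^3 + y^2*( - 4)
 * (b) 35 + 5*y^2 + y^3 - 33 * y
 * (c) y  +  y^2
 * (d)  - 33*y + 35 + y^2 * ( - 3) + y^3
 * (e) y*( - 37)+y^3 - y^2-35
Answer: d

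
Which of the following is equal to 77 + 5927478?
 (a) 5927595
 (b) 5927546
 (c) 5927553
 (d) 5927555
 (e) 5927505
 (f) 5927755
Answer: d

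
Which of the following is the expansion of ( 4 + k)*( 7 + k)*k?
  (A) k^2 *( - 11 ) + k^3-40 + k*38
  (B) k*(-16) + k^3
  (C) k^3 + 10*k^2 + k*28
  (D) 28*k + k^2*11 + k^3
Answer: D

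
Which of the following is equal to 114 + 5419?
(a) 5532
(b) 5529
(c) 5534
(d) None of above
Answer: d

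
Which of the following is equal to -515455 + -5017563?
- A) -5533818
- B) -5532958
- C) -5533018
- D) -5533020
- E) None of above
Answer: C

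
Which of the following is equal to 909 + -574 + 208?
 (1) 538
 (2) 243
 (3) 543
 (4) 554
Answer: 3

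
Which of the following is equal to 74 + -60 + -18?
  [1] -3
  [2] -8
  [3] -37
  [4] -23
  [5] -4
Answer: 5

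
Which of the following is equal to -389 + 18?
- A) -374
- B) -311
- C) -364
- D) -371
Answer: D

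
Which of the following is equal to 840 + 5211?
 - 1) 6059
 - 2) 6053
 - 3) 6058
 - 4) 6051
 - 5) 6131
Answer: 4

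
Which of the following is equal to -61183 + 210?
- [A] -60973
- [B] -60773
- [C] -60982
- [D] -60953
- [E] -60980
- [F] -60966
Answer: A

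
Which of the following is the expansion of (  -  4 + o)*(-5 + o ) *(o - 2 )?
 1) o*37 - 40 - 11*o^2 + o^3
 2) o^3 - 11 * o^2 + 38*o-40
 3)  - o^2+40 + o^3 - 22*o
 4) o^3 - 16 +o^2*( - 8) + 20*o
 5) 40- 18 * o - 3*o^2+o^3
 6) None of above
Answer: 2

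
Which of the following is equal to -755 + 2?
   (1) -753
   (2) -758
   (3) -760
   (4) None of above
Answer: 1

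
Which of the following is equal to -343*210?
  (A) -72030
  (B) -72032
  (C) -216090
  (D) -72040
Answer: A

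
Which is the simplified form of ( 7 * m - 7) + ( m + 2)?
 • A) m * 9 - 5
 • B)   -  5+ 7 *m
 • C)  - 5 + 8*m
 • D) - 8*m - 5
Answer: C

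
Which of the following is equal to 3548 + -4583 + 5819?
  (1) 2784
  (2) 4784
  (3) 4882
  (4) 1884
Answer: 2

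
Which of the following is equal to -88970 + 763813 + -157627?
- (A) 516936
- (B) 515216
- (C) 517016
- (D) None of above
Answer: D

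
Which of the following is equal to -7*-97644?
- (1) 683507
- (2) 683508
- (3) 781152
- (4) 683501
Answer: 2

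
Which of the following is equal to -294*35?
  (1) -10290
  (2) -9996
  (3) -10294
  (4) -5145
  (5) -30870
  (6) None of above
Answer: 1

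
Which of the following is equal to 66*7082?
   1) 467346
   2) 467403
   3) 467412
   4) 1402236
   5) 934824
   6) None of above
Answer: 3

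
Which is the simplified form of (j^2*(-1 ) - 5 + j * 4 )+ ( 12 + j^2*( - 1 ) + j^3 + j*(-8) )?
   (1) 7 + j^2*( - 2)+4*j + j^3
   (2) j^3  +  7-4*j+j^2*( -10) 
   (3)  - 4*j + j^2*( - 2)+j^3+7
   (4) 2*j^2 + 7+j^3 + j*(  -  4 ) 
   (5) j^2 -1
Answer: 3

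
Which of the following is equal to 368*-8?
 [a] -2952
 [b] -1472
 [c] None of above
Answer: c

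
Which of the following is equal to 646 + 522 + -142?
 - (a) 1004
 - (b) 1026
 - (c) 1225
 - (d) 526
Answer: b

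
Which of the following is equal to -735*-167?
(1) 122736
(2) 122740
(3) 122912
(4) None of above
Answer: 4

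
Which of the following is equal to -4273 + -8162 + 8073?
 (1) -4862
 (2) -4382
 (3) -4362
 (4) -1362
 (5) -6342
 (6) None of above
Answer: 3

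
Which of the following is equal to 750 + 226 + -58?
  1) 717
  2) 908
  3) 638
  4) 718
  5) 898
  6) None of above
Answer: 6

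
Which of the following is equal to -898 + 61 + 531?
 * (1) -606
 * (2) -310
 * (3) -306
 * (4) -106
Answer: 3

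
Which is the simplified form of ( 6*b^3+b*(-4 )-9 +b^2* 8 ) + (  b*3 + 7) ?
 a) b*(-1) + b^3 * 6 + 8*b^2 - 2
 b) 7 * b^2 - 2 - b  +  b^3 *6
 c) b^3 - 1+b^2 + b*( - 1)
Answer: a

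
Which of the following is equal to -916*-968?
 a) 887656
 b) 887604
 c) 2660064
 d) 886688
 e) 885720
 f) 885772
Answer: d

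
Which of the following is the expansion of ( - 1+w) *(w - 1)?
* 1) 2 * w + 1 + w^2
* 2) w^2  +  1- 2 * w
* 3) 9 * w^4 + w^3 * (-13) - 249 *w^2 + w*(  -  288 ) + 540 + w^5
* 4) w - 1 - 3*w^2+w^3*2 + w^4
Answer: 2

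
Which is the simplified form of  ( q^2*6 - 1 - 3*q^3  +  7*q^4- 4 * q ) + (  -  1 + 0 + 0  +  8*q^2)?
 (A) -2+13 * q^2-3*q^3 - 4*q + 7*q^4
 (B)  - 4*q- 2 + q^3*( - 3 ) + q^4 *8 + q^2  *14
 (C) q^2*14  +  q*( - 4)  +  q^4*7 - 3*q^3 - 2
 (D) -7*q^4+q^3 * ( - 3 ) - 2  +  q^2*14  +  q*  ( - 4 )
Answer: C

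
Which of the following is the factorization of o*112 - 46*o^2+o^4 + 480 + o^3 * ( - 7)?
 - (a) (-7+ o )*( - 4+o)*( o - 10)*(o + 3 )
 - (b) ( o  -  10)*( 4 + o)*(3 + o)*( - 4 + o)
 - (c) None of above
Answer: b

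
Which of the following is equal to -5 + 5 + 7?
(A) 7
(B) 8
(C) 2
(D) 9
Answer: A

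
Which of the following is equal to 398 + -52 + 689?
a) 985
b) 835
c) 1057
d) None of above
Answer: d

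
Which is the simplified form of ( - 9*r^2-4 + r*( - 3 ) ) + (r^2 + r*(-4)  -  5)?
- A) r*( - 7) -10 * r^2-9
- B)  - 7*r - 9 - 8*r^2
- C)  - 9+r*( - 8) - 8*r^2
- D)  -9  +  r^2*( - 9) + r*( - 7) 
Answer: B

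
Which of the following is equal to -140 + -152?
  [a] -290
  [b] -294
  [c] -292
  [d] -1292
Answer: c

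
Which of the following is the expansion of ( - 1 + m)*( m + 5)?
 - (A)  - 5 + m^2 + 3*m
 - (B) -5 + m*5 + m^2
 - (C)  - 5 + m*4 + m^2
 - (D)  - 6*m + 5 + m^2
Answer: C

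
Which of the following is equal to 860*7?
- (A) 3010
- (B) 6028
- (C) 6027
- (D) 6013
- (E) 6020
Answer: E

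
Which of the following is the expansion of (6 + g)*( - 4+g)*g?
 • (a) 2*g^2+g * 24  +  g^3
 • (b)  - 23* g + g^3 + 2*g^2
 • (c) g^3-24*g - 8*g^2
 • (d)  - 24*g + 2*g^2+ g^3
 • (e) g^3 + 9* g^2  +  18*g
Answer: d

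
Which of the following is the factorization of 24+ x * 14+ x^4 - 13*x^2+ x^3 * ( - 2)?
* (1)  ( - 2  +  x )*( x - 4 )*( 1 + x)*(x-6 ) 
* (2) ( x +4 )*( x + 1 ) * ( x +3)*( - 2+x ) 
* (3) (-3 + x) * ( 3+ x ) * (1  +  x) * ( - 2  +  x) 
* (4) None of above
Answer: 4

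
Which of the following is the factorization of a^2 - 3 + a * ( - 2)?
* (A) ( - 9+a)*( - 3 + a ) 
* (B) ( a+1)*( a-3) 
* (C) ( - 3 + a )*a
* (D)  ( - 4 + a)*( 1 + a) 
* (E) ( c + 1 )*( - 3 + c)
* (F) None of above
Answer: B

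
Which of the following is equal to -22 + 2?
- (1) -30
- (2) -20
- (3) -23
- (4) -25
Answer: 2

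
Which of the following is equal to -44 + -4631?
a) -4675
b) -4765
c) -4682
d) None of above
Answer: a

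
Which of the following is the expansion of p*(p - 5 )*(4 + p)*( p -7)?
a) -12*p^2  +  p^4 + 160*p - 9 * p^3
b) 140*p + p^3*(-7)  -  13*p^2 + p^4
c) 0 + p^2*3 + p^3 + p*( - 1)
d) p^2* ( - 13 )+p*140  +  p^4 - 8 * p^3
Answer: d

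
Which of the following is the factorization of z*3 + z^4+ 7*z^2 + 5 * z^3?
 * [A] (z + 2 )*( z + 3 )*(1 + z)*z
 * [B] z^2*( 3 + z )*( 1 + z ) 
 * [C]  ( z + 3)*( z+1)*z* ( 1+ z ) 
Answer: C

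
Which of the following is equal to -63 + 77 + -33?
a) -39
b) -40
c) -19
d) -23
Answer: c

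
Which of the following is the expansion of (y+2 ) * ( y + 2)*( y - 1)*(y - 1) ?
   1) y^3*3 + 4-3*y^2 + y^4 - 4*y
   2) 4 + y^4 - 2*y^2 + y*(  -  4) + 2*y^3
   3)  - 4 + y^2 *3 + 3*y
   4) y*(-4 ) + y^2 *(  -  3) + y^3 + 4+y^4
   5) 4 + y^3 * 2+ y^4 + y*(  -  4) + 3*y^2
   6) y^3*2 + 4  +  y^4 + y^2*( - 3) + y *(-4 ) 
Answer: 6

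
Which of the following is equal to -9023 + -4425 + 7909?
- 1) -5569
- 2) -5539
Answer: 2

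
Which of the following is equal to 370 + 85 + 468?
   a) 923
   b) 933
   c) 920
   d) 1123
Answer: a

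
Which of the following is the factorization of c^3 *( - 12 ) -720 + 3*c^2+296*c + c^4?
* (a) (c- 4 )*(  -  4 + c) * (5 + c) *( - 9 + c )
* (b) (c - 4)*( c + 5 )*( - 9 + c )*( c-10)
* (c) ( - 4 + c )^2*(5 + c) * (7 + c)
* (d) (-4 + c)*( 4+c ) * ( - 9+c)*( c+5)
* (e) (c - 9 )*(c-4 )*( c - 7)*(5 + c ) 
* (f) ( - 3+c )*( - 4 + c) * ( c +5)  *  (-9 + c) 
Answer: a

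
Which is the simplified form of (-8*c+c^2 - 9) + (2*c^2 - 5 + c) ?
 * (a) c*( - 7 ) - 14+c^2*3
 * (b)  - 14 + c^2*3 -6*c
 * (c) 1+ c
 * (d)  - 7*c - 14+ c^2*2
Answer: a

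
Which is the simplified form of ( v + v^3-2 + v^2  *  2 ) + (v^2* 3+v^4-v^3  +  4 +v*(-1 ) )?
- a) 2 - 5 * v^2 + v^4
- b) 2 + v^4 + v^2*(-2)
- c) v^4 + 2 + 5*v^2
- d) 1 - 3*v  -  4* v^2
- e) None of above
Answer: c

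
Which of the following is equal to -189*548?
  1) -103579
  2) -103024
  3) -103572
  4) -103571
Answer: 3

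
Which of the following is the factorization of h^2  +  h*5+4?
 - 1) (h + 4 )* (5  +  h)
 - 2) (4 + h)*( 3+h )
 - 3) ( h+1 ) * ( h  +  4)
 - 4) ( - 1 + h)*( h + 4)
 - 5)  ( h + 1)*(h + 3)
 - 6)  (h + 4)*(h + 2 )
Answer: 3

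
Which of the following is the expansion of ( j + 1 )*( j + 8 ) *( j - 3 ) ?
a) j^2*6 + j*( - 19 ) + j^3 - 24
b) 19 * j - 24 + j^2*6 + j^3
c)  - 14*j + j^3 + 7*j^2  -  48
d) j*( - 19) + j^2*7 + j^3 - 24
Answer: a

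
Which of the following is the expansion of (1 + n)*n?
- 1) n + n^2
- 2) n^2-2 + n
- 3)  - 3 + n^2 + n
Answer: 1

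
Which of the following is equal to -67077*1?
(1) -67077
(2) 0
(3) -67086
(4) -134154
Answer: 1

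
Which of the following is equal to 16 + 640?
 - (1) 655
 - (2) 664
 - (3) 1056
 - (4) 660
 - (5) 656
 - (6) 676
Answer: 5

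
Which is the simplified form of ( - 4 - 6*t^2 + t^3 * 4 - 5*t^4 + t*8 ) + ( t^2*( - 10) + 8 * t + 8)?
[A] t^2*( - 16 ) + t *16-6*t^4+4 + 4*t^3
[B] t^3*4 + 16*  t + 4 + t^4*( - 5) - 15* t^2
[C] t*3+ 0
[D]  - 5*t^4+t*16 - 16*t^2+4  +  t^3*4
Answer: D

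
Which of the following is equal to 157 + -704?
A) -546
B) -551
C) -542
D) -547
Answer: D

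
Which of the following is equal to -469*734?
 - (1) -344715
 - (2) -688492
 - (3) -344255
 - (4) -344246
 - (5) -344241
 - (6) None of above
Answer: 4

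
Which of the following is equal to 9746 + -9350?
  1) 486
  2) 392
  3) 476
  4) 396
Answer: 4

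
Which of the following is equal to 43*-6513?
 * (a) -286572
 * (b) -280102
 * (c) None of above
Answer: c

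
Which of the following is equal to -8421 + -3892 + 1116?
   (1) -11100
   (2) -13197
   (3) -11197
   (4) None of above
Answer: 3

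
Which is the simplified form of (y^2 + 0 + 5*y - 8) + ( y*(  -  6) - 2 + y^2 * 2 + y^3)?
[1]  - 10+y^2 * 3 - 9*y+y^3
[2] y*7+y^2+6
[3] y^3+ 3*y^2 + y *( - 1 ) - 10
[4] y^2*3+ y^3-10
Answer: 3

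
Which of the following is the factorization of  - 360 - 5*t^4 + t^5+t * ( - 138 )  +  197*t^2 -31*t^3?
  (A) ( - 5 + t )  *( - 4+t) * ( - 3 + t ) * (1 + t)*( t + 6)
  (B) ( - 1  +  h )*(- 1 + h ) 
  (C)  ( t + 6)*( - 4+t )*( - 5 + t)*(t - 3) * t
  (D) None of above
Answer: A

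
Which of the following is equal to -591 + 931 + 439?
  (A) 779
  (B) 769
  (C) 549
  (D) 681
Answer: A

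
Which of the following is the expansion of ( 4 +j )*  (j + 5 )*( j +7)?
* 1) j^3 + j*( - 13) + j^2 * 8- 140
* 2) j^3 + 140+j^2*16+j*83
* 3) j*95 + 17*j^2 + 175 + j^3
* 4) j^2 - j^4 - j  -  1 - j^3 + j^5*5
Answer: 2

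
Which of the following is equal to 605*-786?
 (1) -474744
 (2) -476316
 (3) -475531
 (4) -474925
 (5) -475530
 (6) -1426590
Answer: 5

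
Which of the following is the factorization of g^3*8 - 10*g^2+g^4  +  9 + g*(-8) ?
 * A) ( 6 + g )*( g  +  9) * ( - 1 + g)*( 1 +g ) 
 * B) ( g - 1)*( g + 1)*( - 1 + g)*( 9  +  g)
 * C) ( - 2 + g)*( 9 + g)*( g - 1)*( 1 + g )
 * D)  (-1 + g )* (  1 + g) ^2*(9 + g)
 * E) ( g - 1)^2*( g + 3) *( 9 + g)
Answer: B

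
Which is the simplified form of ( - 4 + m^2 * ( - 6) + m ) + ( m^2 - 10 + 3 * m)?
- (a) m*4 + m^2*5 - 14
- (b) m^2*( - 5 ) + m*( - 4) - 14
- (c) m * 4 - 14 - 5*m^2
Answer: c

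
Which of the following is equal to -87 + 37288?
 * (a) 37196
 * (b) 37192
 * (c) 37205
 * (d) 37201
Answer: d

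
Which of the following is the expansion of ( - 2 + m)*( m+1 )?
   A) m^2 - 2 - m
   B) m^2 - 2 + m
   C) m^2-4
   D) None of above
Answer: A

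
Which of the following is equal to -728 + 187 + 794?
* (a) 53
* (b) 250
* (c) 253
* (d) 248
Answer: c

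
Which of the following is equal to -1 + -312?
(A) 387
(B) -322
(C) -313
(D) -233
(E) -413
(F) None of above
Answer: C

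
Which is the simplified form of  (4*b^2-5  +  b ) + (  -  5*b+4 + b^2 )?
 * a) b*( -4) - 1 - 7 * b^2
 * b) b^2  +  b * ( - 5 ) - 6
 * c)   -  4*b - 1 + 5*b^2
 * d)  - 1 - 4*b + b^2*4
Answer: c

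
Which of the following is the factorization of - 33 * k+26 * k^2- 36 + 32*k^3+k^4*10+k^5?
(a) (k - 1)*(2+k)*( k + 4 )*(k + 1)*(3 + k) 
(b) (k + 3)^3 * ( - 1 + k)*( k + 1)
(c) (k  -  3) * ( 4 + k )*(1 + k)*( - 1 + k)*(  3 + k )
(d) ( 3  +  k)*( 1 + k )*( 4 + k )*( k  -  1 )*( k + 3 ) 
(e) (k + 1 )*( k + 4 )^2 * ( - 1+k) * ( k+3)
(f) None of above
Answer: d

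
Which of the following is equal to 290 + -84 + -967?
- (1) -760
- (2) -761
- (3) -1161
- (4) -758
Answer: 2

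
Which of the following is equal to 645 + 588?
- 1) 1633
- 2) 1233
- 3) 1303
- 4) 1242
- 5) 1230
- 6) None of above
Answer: 2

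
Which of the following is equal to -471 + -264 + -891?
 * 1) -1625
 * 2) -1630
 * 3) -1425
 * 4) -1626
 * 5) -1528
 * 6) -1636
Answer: 4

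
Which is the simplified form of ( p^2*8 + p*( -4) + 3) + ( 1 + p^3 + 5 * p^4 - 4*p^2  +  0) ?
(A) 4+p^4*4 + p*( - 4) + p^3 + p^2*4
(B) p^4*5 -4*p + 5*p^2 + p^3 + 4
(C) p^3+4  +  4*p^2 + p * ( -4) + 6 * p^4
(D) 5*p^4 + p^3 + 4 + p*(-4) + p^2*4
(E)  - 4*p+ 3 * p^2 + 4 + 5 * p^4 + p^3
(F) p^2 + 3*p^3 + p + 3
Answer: D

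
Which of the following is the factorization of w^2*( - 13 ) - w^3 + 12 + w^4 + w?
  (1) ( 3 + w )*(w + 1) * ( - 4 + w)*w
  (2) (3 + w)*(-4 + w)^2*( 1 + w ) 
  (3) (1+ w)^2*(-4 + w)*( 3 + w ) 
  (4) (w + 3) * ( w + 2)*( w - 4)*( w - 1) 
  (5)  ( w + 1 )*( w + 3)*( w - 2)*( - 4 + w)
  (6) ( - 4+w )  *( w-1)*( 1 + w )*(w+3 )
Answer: 6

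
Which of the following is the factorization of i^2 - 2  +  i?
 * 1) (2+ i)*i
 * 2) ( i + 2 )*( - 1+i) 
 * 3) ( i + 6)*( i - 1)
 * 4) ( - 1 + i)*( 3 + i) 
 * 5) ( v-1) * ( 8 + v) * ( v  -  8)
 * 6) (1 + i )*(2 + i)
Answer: 2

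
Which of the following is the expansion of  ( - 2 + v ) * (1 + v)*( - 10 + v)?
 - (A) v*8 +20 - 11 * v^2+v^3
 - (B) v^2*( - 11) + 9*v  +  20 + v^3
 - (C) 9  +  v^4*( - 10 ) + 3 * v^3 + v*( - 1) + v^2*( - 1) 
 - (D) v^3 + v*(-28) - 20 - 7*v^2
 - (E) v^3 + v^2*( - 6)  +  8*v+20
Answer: A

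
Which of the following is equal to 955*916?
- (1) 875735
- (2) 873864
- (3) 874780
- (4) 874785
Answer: 3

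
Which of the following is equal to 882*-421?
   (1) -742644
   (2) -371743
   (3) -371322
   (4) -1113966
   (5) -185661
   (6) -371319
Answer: 3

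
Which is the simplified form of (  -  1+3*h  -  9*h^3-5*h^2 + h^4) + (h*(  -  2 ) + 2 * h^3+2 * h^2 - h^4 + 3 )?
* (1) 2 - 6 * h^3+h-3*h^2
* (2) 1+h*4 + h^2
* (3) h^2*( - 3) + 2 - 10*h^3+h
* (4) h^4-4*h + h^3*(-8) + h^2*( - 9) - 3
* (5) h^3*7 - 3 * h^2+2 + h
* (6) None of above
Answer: 6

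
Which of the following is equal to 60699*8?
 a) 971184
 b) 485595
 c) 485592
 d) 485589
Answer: c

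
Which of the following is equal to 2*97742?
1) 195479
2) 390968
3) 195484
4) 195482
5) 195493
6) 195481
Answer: 3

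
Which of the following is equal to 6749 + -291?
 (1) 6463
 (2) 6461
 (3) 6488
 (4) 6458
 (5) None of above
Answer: 4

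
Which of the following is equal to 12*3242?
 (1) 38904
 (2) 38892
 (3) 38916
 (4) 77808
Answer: 1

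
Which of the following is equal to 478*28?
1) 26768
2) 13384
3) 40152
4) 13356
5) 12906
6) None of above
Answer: 2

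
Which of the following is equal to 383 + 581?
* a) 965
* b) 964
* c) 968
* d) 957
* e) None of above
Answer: b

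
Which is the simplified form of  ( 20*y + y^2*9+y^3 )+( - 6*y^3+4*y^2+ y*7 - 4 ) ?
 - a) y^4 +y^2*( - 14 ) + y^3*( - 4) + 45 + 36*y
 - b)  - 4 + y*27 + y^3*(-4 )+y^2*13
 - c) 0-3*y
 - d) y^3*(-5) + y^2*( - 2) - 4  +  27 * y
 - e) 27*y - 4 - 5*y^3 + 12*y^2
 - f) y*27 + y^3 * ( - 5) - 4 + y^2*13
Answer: f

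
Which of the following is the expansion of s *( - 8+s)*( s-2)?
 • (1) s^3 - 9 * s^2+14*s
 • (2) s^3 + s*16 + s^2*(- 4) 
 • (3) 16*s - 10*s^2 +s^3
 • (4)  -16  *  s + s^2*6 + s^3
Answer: 3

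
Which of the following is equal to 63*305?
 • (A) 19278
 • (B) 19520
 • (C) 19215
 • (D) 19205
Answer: C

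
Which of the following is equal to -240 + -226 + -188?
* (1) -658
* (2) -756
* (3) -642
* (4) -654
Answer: 4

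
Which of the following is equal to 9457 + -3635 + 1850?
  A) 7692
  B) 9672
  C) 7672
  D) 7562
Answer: C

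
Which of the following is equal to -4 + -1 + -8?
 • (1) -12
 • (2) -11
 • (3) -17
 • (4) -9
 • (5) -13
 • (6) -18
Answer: 5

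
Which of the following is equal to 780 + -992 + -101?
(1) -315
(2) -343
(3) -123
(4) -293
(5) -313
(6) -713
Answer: 5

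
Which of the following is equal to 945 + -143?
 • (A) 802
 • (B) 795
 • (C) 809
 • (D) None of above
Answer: A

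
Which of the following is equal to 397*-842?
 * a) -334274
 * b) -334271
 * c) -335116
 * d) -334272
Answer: a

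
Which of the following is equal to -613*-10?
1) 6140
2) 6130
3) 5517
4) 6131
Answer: 2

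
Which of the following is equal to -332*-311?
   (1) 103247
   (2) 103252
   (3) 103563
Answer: 2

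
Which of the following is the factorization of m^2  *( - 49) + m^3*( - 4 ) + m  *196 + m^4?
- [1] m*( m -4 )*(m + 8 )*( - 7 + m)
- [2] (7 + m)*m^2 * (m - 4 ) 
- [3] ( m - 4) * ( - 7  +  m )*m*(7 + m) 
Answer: 3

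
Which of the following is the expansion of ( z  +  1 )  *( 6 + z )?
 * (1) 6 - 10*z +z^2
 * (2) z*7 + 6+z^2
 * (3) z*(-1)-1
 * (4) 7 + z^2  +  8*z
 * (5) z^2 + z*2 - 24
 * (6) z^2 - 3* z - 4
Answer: 2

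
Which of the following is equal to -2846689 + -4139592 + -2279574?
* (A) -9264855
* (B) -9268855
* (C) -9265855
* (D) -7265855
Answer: C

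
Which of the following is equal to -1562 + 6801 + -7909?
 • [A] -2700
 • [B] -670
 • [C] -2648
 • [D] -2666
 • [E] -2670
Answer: E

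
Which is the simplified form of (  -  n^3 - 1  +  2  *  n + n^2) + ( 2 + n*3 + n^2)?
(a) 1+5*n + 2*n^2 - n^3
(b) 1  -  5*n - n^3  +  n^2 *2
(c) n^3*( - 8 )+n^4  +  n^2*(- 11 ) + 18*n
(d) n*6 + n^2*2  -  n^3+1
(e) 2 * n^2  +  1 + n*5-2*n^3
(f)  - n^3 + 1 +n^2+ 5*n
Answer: a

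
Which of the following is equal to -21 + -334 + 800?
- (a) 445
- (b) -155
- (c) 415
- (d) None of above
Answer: a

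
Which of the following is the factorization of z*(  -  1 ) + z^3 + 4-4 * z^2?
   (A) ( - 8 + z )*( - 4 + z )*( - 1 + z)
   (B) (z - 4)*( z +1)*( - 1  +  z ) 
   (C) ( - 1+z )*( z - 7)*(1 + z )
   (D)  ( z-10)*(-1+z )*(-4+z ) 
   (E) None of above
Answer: B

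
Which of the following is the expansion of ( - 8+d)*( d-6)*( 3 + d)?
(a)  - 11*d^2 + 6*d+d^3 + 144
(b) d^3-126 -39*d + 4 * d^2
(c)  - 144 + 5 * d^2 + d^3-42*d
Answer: a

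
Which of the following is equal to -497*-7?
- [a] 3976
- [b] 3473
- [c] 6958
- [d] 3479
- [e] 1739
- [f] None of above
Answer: d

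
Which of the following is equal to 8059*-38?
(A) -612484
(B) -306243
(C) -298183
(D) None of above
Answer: D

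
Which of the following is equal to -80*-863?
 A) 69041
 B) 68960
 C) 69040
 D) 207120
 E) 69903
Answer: C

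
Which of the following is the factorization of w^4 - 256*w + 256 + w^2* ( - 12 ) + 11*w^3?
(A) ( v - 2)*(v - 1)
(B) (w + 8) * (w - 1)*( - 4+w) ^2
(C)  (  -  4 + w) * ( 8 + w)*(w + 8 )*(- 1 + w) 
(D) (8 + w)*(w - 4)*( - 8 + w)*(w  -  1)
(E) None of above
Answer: C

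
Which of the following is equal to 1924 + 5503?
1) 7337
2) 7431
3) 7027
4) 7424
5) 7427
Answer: 5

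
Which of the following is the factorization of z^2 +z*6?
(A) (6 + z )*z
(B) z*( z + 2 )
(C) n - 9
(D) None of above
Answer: A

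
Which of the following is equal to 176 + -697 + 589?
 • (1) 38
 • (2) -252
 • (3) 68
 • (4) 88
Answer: 3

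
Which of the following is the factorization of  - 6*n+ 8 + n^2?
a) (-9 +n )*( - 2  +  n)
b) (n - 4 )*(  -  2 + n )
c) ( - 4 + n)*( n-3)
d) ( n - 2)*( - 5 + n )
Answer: b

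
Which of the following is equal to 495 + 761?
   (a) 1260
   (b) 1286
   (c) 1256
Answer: c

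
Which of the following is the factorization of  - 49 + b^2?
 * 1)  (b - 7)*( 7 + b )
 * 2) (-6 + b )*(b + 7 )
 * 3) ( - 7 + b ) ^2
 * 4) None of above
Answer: 1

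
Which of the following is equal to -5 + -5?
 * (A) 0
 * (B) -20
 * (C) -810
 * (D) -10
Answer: D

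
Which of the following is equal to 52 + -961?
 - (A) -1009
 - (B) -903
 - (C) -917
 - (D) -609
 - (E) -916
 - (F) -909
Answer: F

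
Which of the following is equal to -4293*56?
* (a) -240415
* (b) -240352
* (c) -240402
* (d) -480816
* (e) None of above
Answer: e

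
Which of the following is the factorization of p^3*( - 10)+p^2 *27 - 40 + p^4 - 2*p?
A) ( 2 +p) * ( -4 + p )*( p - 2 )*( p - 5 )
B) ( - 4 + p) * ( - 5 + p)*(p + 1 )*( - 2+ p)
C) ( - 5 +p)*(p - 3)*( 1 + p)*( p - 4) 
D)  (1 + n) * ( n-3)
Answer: B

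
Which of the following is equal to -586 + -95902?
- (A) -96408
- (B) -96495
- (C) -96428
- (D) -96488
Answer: D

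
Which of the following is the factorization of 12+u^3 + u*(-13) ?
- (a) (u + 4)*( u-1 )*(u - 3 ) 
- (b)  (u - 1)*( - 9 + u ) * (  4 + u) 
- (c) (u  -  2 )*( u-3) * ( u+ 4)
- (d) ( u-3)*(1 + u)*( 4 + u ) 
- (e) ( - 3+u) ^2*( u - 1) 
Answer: a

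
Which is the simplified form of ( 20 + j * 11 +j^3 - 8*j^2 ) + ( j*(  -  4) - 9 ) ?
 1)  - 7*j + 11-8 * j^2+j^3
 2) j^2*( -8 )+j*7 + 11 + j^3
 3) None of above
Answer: 2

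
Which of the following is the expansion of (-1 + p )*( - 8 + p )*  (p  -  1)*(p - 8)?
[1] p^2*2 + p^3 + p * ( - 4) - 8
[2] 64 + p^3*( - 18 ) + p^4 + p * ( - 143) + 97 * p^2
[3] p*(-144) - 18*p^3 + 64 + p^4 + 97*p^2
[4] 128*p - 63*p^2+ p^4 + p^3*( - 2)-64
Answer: 3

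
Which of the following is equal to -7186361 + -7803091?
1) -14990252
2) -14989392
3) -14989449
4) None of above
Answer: 4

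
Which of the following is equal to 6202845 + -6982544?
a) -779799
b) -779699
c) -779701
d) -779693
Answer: b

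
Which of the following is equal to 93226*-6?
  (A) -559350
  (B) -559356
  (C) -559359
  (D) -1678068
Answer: B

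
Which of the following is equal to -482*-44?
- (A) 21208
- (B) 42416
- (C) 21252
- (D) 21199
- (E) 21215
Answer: A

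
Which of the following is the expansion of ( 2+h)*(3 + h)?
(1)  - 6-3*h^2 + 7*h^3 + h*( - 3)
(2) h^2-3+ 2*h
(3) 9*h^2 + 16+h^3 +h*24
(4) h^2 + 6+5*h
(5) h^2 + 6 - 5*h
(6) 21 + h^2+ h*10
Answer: 4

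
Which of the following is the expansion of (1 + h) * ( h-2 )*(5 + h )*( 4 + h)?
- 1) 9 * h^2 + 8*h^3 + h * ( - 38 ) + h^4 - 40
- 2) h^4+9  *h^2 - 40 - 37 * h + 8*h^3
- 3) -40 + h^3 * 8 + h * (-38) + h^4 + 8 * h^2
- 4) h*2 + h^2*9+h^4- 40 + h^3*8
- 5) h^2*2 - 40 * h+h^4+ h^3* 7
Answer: 1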